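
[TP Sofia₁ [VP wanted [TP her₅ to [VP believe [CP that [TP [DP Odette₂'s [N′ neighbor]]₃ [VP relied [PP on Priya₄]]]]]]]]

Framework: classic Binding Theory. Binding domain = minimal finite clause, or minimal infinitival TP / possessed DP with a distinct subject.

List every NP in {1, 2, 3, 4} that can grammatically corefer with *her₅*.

none

*her* is a pronoun, so Principle B applies: it must be free in its binding domain.
Binding domain of *her₅*: the matrix TP, whose subject is Sofia₁.
*Sofia₁* c-commands the pronoun within its binding domain → coindexation would violate Principle B.
*Odette₂*: the pronoun c-commands this R-expression → coindexation would violate Principle C on *Odette₂*.
*[Odette₂'s neighbor]₃*: the pronoun c-commands this R-expression → coindexation would violate Principle C on *[Odette₂'s neighbor]₃*.
*Priya₄*: the pronoun c-commands this R-expression → coindexation would violate Principle C on *Priya₄*.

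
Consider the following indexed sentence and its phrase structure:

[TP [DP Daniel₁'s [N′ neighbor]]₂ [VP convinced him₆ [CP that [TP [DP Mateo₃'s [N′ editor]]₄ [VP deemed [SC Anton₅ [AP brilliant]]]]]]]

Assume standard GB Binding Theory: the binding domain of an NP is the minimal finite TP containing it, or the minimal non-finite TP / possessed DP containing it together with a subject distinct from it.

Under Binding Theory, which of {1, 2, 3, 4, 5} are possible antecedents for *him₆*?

*him* is a pronoun, so Principle B applies: it must be free in its binding domain.
Binding domain of *him₆*: the matrix TP, whose subject is [Daniel₁'s neighbor]₂.
*Daniel₁* and the pronoun do not c-command one another → neither Principle B nor Principle C is at stake; coindexation permitted.
*[Daniel₁'s neighbor]₂* c-commands the pronoun within its binding domain → coindexation would violate Principle B.
*Mateo₃*: the pronoun c-commands this R-expression → coindexation would violate Principle C on *Mateo₃*.
*[Mateo₃'s editor]₄*: the pronoun c-commands this R-expression → coindexation would violate Principle C on *[Mateo₃'s editor]₄*.
*Anton₅*: the pronoun c-commands this R-expression → coindexation would violate Principle C on *Anton₅*.

{1}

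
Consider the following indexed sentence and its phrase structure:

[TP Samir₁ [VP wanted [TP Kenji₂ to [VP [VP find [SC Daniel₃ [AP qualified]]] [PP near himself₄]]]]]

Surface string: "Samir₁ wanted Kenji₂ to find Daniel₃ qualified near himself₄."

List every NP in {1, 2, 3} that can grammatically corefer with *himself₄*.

*himself* is an anaphor, so Principle A applies: it must be bound in its binding domain.
Binding domain of *himself₄*: the embedded TP, whose subject is Kenji₂.
*Samir₁* c-commands the anaphor but is outside its binding domain → cannot satisfy Principle A.
*Kenji₂* c-commands the anaphor within its binding domain → licit binder.
*Daniel₃* does not c-command the anaphor → cannot bind it.

{2}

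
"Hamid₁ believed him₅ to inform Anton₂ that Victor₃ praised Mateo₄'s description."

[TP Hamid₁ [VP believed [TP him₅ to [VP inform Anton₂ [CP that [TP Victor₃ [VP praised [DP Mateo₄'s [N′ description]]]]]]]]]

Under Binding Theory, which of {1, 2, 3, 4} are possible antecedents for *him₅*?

none

*him* is a pronoun, so Principle B applies: it must be free in its binding domain.
Binding domain of *him₅*: the matrix TP, whose subject is Hamid₁.
*Hamid₁* c-commands the pronoun within its binding domain → coindexation would violate Principle B.
*Anton₂*: the pronoun c-commands this R-expression → coindexation would violate Principle C on *Anton₂*.
*Victor₃*: the pronoun c-commands this R-expression → coindexation would violate Principle C on *Victor₃*.
*Mateo₄*: the pronoun c-commands this R-expression → coindexation would violate Principle C on *Mateo₄*.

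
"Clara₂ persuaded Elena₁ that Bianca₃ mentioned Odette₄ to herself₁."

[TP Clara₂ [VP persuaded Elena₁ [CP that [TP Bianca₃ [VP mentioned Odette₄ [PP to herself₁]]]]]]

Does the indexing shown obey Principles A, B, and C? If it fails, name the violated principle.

The two coindexed NPs are *Elena₁* and *herself₁*.
*herself₁* is an anaphor. Principle A requires it to be bound within its binding domain — the embedded TP, whose subject is Bianca₃.
Within that domain it is c-commanded by *Bianca₃*, *Odette₄*, none of which share its index.
*Elena₁* does c-command the anaphor, but from outside its binding domain.
The anaphor is unbound in its domain → Principle A violation.

Principle A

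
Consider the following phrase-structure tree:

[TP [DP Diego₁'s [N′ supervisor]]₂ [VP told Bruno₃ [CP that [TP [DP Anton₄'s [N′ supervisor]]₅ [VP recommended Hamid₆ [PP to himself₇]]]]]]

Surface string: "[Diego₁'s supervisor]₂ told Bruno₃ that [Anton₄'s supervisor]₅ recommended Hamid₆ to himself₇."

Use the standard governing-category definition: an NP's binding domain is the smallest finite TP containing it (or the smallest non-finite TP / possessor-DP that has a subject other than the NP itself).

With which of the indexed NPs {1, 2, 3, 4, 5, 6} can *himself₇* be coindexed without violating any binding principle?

{5, 6}

*himself* is an anaphor, so Principle A applies: it must be bound in its binding domain.
Binding domain of *himself₇*: the embedded TP, whose subject is [Anton₄'s supervisor]₅.
*Diego₁* does not c-command the anaphor → cannot bind it.
*[Diego₁'s supervisor]₂* c-commands the anaphor but is outside its binding domain → cannot satisfy Principle A.
*Bruno₃* c-commands the anaphor but is outside its binding domain → cannot satisfy Principle A.
*Anton₄* does not c-command the anaphor → cannot bind it.
*[Anton₄'s supervisor]₅* c-commands the anaphor within its binding domain → licit binder.
*Hamid₆* c-commands the anaphor within its binding domain → licit binder.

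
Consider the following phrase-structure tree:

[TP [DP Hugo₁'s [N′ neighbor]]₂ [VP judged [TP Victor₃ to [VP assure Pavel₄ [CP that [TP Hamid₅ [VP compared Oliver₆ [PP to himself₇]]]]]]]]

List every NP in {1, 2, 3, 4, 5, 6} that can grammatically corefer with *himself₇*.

{5, 6}

*himself* is an anaphor, so Principle A applies: it must be bound in its binding domain.
Binding domain of *himself₇*: the embedded TP, whose subject is Hamid₅.
*Hugo₁* does not c-command the anaphor → cannot bind it.
*[Hugo₁'s neighbor]₂* c-commands the anaphor but is outside its binding domain → cannot satisfy Principle A.
*Victor₃* c-commands the anaphor but is outside its binding domain → cannot satisfy Principle A.
*Pavel₄* c-commands the anaphor but is outside its binding domain → cannot satisfy Principle A.
*Hamid₅* c-commands the anaphor within its binding domain → licit binder.
*Oliver₆* c-commands the anaphor within its binding domain → licit binder.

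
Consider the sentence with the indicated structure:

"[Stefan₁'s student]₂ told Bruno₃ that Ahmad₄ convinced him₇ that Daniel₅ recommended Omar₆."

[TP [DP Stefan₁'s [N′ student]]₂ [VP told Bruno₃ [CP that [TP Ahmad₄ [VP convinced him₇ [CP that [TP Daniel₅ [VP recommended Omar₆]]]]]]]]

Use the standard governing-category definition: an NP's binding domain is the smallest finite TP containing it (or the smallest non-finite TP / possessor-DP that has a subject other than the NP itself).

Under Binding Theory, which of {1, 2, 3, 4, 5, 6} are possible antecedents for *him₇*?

{1, 2, 3}

*him* is a pronoun, so Principle B applies: it must be free in its binding domain.
Binding domain of *him₇*: the embedded TP, whose subject is Ahmad₄.
*Stefan₁* and the pronoun do not c-command one another → neither Principle B nor Principle C is at stake; coindexation permitted.
*[Stefan₁'s student]₂* c-commands the pronoun but from outside its binding domain, and is not c-commanded by it → coindexation permitted.
*Bruno₃* c-commands the pronoun but from outside its binding domain, and is not c-commanded by it → coindexation permitted.
*Ahmad₄* c-commands the pronoun within its binding domain → coindexation would violate Principle B.
*Daniel₅*: the pronoun c-commands this R-expression → coindexation would violate Principle C on *Daniel₅*.
*Omar₆*: the pronoun c-commands this R-expression → coindexation would violate Principle C on *Omar₆*.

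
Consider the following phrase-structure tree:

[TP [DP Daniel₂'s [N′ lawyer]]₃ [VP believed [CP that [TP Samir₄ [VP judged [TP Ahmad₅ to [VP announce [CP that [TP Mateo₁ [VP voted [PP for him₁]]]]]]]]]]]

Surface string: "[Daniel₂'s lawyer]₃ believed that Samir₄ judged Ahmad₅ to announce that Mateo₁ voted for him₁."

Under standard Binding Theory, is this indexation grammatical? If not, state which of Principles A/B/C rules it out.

The two coindexed NPs are *Mateo₁* and *him₁*.
*him₁* is a pronoun. Its binding domain is the embedded TP, whose subject is Mateo₁.
*Mateo₁* c-commands it within that domain and carries the same index.
The pronoun is locally bound → Principle B violation.

Principle B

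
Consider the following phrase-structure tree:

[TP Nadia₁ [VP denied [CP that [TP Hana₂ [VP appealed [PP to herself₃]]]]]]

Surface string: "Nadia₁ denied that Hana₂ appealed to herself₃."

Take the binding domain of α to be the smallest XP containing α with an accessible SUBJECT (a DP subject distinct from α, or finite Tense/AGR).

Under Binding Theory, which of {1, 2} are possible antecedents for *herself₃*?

*herself* is an anaphor, so Principle A applies: it must be bound in its binding domain.
Binding domain of *herself₃*: the embedded TP, whose subject is Hana₂.
*Nadia₁* c-commands the anaphor but is outside its binding domain → cannot satisfy Principle A.
*Hana₂* c-commands the anaphor within its binding domain → licit binder.

{2}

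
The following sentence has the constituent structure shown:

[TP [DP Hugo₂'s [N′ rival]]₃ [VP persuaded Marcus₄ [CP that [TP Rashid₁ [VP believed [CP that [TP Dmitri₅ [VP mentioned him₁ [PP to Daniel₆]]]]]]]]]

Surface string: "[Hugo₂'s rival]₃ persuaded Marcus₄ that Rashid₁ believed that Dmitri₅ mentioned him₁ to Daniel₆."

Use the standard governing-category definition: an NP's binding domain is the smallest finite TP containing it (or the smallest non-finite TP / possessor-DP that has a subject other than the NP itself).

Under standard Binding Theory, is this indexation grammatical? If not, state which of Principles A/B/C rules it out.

grammatical

The two coindexed NPs are *Rashid₁* and *him₁*.
*him₁* is a pronoun; its binding domain is the embedded TP, whose subject is Dmitri₅. Within that domain it is c-commanded only by *Dmitri₅*, which carries a different index — the pronoun is free locally, so Principle B holds.
*Rashid₁* is an R-expression; *him₁* does not c-command it, and no other NP shares its index, so Principle C is satisfied.
All principles are respected.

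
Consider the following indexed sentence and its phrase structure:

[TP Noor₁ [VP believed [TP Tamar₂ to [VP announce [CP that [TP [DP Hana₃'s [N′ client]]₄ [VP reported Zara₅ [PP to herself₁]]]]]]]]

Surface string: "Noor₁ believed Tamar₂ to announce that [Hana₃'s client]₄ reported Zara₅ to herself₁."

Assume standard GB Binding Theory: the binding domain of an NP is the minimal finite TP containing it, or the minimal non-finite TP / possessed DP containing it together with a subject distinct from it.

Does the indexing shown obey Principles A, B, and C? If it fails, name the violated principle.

Principle A

The two coindexed NPs are *Noor₁* and *herself₁*.
*herself₁* is an anaphor. Principle A requires it to be bound within its binding domain — the embedded TP, whose subject is [Hana₃'s client]₄.
Within that domain it is c-commanded by *[Hana₃'s client]₄*, *Zara₅*, none of which share its index.
*Noor₁* does c-command the anaphor, but from outside its binding domain.
The anaphor is unbound in its domain → Principle A violation.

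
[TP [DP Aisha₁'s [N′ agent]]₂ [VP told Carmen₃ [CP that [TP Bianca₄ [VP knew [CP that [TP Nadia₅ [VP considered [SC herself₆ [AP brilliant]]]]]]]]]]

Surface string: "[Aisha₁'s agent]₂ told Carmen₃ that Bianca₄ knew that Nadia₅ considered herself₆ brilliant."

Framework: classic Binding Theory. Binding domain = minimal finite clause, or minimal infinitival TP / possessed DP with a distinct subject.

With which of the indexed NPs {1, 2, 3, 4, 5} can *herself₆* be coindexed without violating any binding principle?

*herself* is an anaphor, so Principle A applies: it must be bound in its binding domain.
Binding domain of *herself₆*: the embedded TP, whose subject is Nadia₅.
*Aisha₁* does not c-command the anaphor → cannot bind it.
*[Aisha₁'s agent]₂* c-commands the anaphor but is outside its binding domain → cannot satisfy Principle A.
*Carmen₃* c-commands the anaphor but is outside its binding domain → cannot satisfy Principle A.
*Bianca₄* c-commands the anaphor but is outside its binding domain → cannot satisfy Principle A.
*Nadia₅* c-commands the anaphor within its binding domain → licit binder.

{5}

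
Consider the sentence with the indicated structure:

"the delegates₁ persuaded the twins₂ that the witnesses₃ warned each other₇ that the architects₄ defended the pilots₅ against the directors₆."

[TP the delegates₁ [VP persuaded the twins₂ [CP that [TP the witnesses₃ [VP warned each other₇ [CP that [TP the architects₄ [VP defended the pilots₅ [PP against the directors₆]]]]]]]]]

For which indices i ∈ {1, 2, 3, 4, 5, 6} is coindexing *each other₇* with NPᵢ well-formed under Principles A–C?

{3}

*each other* is an anaphor, so Principle A applies: it must be bound in its binding domain.
Binding domain of *each other₇*: the embedded TP, whose subject is the witnesses₃.
*the delegates₁* c-commands the anaphor but is outside its binding domain → cannot satisfy Principle A.
*the twins₂* c-commands the anaphor but is outside its binding domain → cannot satisfy Principle A.
*the witnesses₃* c-commands the anaphor within its binding domain → licit binder.
*the architects₄* does not c-command the anaphor → cannot bind it.
*the pilots₅* does not c-command the anaphor → cannot bind it.
*the directors₆* does not c-command the anaphor → cannot bind it.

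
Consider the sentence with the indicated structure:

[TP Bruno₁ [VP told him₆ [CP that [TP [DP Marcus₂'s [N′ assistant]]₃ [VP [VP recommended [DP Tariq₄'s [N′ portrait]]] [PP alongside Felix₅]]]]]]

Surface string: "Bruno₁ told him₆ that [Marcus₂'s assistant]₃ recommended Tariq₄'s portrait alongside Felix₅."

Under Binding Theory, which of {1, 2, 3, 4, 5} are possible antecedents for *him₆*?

*him* is a pronoun, so Principle B applies: it must be free in its binding domain.
Binding domain of *him₆*: the matrix TP, whose subject is Bruno₁.
*Bruno₁* c-commands the pronoun within its binding domain → coindexation would violate Principle B.
*Marcus₂*: the pronoun c-commands this R-expression → coindexation would violate Principle C on *Marcus₂*.
*[Marcus₂'s assistant]₃*: the pronoun c-commands this R-expression → coindexation would violate Principle C on *[Marcus₂'s assistant]₃*.
*Tariq₄*: the pronoun c-commands this R-expression → coindexation would violate Principle C on *Tariq₄*.
*Felix₅*: the pronoun c-commands this R-expression → coindexation would violate Principle C on *Felix₅*.

none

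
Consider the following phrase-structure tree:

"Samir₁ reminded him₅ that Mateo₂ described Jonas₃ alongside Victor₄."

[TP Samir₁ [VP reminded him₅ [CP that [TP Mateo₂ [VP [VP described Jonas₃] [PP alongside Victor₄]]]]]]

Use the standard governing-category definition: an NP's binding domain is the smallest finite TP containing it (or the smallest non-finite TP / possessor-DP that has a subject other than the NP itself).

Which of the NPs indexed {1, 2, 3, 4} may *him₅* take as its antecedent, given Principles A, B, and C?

*him* is a pronoun, so Principle B applies: it must be free in its binding domain.
Binding domain of *him₅*: the matrix TP, whose subject is Samir₁.
*Samir₁* c-commands the pronoun within its binding domain → coindexation would violate Principle B.
*Mateo₂*: the pronoun c-commands this R-expression → coindexation would violate Principle C on *Mateo₂*.
*Jonas₃*: the pronoun c-commands this R-expression → coindexation would violate Principle C on *Jonas₃*.
*Victor₄*: the pronoun c-commands this R-expression → coindexation would violate Principle C on *Victor₄*.

none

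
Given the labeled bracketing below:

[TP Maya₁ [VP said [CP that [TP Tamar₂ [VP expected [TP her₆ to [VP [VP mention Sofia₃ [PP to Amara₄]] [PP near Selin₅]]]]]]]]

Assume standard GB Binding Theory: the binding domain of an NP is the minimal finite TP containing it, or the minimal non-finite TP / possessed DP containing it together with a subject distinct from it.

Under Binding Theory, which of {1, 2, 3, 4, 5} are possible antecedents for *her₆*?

*her* is a pronoun, so Principle B applies: it must be free in its binding domain.
Binding domain of *her₆*: the embedded TP, whose subject is Tamar₂.
*Maya₁* c-commands the pronoun but from outside its binding domain, and is not c-commanded by it → coindexation permitted.
*Tamar₂* c-commands the pronoun within its binding domain → coindexation would violate Principle B.
*Sofia₃*: the pronoun c-commands this R-expression → coindexation would violate Principle C on *Sofia₃*.
*Amara₄*: the pronoun c-commands this R-expression → coindexation would violate Principle C on *Amara₄*.
*Selin₅*: the pronoun c-commands this R-expression → coindexation would violate Principle C on *Selin₅*.

{1}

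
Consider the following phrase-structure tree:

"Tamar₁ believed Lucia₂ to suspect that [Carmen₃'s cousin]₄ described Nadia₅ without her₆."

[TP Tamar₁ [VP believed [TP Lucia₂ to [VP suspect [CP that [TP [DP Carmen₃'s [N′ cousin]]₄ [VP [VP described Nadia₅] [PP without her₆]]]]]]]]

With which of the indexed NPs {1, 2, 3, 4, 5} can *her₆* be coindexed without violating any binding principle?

{1, 2, 3, 5}

*her* is a pronoun, so Principle B applies: it must be free in its binding domain.
Binding domain of *her₆*: the embedded TP, whose subject is [Carmen₃'s cousin]₄.
*Tamar₁* c-commands the pronoun but from outside its binding domain, and is not c-commanded by it → coindexation permitted.
*Lucia₂* c-commands the pronoun but from outside its binding domain, and is not c-commanded by it → coindexation permitted.
*Carmen₃* and the pronoun do not c-command one another → neither Principle B nor Principle C is at stake; coindexation permitted.
*[Carmen₃'s cousin]₄* c-commands the pronoun within its binding domain → coindexation would violate Principle B.
*Nadia₅* and the pronoun do not c-command one another → neither Principle B nor Principle C is at stake; coindexation permitted.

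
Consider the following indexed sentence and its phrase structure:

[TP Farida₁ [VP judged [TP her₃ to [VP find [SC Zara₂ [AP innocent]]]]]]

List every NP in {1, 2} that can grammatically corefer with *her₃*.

none

*her* is a pronoun, so Principle B applies: it must be free in its binding domain.
Binding domain of *her₃*: the matrix TP, whose subject is Farida₁.
*Farida₁* c-commands the pronoun within its binding domain → coindexation would violate Principle B.
*Zara₂*: the pronoun c-commands this R-expression → coindexation would violate Principle C on *Zara₂*.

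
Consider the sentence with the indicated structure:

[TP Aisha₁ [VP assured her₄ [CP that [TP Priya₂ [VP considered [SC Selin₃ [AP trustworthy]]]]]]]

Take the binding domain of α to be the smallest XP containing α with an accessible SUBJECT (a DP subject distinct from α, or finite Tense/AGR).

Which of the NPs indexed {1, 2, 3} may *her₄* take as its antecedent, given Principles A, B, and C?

*her* is a pronoun, so Principle B applies: it must be free in its binding domain.
Binding domain of *her₄*: the matrix TP, whose subject is Aisha₁.
*Aisha₁* c-commands the pronoun within its binding domain → coindexation would violate Principle B.
*Priya₂*: the pronoun c-commands this R-expression → coindexation would violate Principle C on *Priya₂*.
*Selin₃*: the pronoun c-commands this R-expression → coindexation would violate Principle C on *Selin₃*.

none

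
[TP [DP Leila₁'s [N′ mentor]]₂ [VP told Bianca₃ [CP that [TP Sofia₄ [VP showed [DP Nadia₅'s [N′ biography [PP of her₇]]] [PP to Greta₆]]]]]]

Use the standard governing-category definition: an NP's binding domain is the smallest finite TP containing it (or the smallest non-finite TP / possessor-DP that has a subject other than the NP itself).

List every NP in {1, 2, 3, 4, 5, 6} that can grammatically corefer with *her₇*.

{1, 2, 3, 4, 6}

*her* is a pronoun, so Principle B applies: it must be free in its binding domain.
Binding domain of *her₇*: the possessed DP, whose subject is Nadia₅.
*Leila₁* and the pronoun do not c-command one another → neither Principle B nor Principle C is at stake; coindexation permitted.
*[Leila₁'s mentor]₂* c-commands the pronoun but from outside its binding domain, and is not c-commanded by it → coindexation permitted.
*Bianca₃* c-commands the pronoun but from outside its binding domain, and is not c-commanded by it → coindexation permitted.
*Sofia₄* c-commands the pronoun but from outside its binding domain, and is not c-commanded by it → coindexation permitted.
*Nadia₅* c-commands the pronoun within its binding domain → coindexation would violate Principle B.
*Greta₆* and the pronoun do not c-command one another → neither Principle B nor Principle C is at stake; coindexation permitted.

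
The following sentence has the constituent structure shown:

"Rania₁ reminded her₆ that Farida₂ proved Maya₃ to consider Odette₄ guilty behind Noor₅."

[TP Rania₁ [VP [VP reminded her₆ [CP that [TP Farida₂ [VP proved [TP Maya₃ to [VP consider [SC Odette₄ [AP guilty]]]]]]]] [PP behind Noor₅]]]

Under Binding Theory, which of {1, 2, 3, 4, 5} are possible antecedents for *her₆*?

{5}

*her* is a pronoun, so Principle B applies: it must be free in its binding domain.
Binding domain of *her₆*: the matrix TP, whose subject is Rania₁.
*Rania₁* c-commands the pronoun within its binding domain → coindexation would violate Principle B.
*Farida₂*: the pronoun c-commands this R-expression → coindexation would violate Principle C on *Farida₂*.
*Maya₃*: the pronoun c-commands this R-expression → coindexation would violate Principle C on *Maya₃*.
*Odette₄*: the pronoun c-commands this R-expression → coindexation would violate Principle C on *Odette₄*.
*Noor₅* and the pronoun do not c-command one another → neither Principle B nor Principle C is at stake; coindexation permitted.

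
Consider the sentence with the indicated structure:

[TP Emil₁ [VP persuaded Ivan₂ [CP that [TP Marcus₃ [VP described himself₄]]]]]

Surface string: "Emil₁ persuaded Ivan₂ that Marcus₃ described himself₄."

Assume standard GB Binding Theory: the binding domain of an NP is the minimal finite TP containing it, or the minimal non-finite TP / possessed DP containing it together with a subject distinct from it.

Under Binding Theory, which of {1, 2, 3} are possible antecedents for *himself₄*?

*himself* is an anaphor, so Principle A applies: it must be bound in its binding domain.
Binding domain of *himself₄*: the embedded TP, whose subject is Marcus₃.
*Emil₁* c-commands the anaphor but is outside its binding domain → cannot satisfy Principle A.
*Ivan₂* c-commands the anaphor but is outside its binding domain → cannot satisfy Principle A.
*Marcus₃* c-commands the anaphor within its binding domain → licit binder.

{3}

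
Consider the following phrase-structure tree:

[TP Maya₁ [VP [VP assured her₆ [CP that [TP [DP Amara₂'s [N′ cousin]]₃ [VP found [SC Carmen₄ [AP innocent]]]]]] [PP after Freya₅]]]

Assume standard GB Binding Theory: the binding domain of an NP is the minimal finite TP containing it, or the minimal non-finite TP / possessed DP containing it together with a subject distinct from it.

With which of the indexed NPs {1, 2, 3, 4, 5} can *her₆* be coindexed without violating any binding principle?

*her* is a pronoun, so Principle B applies: it must be free in its binding domain.
Binding domain of *her₆*: the matrix TP, whose subject is Maya₁.
*Maya₁* c-commands the pronoun within its binding domain → coindexation would violate Principle B.
*Amara₂*: the pronoun c-commands this R-expression → coindexation would violate Principle C on *Amara₂*.
*[Amara₂'s cousin]₃*: the pronoun c-commands this R-expression → coindexation would violate Principle C on *[Amara₂'s cousin]₃*.
*Carmen₄*: the pronoun c-commands this R-expression → coindexation would violate Principle C on *Carmen₄*.
*Freya₅* and the pronoun do not c-command one another → neither Principle B nor Principle C is at stake; coindexation permitted.

{5}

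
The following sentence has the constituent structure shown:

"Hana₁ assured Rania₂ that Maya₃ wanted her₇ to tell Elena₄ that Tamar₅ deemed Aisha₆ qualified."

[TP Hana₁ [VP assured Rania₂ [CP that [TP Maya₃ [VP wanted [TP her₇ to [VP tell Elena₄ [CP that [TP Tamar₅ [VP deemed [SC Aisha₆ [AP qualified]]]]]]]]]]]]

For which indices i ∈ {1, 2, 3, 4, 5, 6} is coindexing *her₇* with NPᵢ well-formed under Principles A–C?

{1, 2}

*her* is a pronoun, so Principle B applies: it must be free in its binding domain.
Binding domain of *her₇*: the embedded TP, whose subject is Maya₃.
*Hana₁* c-commands the pronoun but from outside its binding domain, and is not c-commanded by it → coindexation permitted.
*Rania₂* c-commands the pronoun but from outside its binding domain, and is not c-commanded by it → coindexation permitted.
*Maya₃* c-commands the pronoun within its binding domain → coindexation would violate Principle B.
*Elena₄*: the pronoun c-commands this R-expression → coindexation would violate Principle C on *Elena₄*.
*Tamar₅*: the pronoun c-commands this R-expression → coindexation would violate Principle C on *Tamar₅*.
*Aisha₆*: the pronoun c-commands this R-expression → coindexation would violate Principle C on *Aisha₆*.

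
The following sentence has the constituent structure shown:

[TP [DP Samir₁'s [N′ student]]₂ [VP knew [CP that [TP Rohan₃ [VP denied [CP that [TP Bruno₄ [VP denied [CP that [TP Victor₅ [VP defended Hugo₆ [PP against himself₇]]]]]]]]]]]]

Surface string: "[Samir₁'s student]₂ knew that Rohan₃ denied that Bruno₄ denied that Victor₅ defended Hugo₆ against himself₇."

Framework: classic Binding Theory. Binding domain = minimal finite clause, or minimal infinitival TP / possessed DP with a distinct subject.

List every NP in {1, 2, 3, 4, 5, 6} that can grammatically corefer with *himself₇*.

{5, 6}

*himself* is an anaphor, so Principle A applies: it must be bound in its binding domain.
Binding domain of *himself₇*: the embedded TP, whose subject is Victor₅.
*Samir₁* does not c-command the anaphor → cannot bind it.
*[Samir₁'s student]₂* c-commands the anaphor but is outside its binding domain → cannot satisfy Principle A.
*Rohan₃* c-commands the anaphor but is outside its binding domain → cannot satisfy Principle A.
*Bruno₄* c-commands the anaphor but is outside its binding domain → cannot satisfy Principle A.
*Victor₅* c-commands the anaphor within its binding domain → licit binder.
*Hugo₆* c-commands the anaphor within its binding domain → licit binder.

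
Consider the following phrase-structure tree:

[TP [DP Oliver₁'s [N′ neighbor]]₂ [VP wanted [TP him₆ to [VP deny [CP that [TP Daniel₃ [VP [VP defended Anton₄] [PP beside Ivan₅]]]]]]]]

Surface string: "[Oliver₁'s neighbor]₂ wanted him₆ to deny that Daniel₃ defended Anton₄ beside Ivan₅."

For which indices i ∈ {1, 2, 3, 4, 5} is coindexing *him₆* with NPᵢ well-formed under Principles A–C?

*him* is a pronoun, so Principle B applies: it must be free in its binding domain.
Binding domain of *him₆*: the matrix TP, whose subject is [Oliver₁'s neighbor]₂.
*Oliver₁* and the pronoun do not c-command one another → neither Principle B nor Principle C is at stake; coindexation permitted.
*[Oliver₁'s neighbor]₂* c-commands the pronoun within its binding domain → coindexation would violate Principle B.
*Daniel₃*: the pronoun c-commands this R-expression → coindexation would violate Principle C on *Daniel₃*.
*Anton₄*: the pronoun c-commands this R-expression → coindexation would violate Principle C on *Anton₄*.
*Ivan₅*: the pronoun c-commands this R-expression → coindexation would violate Principle C on *Ivan₅*.

{1}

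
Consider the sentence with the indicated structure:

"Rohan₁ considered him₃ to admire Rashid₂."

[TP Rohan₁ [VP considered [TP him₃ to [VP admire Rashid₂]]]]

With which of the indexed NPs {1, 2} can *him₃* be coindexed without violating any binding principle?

*him* is a pronoun, so Principle B applies: it must be free in its binding domain.
Binding domain of *him₃*: the matrix TP, whose subject is Rohan₁.
*Rohan₁* c-commands the pronoun within its binding domain → coindexation would violate Principle B.
*Rashid₂*: the pronoun c-commands this R-expression → coindexation would violate Principle C on *Rashid₂*.

none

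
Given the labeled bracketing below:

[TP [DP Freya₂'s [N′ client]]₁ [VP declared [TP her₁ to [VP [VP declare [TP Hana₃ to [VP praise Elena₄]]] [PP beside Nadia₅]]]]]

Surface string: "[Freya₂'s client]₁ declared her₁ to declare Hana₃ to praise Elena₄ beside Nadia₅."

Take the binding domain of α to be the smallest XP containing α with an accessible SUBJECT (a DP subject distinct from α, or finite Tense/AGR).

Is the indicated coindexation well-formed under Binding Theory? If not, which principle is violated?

The two coindexed NPs are *[Freya₂'s client]₁* and *her₁*.
*her₁* is a pronoun. Its binding domain is the matrix TP, whose subject is [Freya₂'s client]₁.
*[Freya₂'s client]₁* c-commands it within that domain and carries the same index.
The pronoun is locally bound → Principle B violation.

Principle B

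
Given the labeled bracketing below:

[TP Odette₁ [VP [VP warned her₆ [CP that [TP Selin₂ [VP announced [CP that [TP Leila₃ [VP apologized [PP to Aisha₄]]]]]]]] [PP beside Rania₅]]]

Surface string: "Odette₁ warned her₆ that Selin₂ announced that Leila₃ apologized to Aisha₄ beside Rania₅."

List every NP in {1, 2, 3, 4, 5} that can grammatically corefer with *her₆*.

*her* is a pronoun, so Principle B applies: it must be free in its binding domain.
Binding domain of *her₆*: the matrix TP, whose subject is Odette₁.
*Odette₁* c-commands the pronoun within its binding domain → coindexation would violate Principle B.
*Selin₂*: the pronoun c-commands this R-expression → coindexation would violate Principle C on *Selin₂*.
*Leila₃*: the pronoun c-commands this R-expression → coindexation would violate Principle C on *Leila₃*.
*Aisha₄*: the pronoun c-commands this R-expression → coindexation would violate Principle C on *Aisha₄*.
*Rania₅* and the pronoun do not c-command one another → neither Principle B nor Principle C is at stake; coindexation permitted.

{5}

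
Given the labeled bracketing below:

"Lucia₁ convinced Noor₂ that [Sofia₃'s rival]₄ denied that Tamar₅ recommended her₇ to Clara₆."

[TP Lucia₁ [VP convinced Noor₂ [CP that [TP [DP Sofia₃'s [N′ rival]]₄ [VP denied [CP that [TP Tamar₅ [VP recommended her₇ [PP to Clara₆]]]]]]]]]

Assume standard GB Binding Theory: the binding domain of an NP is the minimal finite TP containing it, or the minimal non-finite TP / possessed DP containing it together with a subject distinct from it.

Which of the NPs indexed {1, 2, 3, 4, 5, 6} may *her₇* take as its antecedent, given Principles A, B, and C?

{1, 2, 3, 4}

*her* is a pronoun, so Principle B applies: it must be free in its binding domain.
Binding domain of *her₇*: the embedded TP, whose subject is Tamar₅.
*Lucia₁* c-commands the pronoun but from outside its binding domain, and is not c-commanded by it → coindexation permitted.
*Noor₂* c-commands the pronoun but from outside its binding domain, and is not c-commanded by it → coindexation permitted.
*Sofia₃* and the pronoun do not c-command one another → neither Principle B nor Principle C is at stake; coindexation permitted.
*[Sofia₃'s rival]₄* c-commands the pronoun but from outside its binding domain, and is not c-commanded by it → coindexation permitted.
*Tamar₅* c-commands the pronoun within its binding domain → coindexation would violate Principle B.
*Clara₆*: the pronoun c-commands this R-expression → coindexation would violate Principle C on *Clara₆*.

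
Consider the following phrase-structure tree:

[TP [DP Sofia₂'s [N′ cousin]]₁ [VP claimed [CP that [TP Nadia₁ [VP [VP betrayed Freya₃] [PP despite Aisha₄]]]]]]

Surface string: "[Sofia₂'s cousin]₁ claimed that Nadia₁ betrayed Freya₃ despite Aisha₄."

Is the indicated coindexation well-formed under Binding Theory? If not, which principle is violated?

The two coindexed NPs are *[Sofia₂'s cousin]₁* and *Nadia₁*.
*Nadia₁* is an R-expression. Principle C requires it to be free everywhere.
*[Sofia₂'s cousin]₁* c-commands it and carries the same index.
The R-expression is bound → Principle C violation.

Principle C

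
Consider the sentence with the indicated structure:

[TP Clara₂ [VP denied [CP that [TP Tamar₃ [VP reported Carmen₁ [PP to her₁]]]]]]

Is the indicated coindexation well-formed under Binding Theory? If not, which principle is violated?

Principle B

The two coindexed NPs are *Carmen₁* and *her₁*.
*her₁* is a pronoun. Its binding domain is the embedded TP, whose subject is Tamar₃.
*Carmen₁* c-commands it within that domain and carries the same index.
The pronoun is locally bound → Principle B violation.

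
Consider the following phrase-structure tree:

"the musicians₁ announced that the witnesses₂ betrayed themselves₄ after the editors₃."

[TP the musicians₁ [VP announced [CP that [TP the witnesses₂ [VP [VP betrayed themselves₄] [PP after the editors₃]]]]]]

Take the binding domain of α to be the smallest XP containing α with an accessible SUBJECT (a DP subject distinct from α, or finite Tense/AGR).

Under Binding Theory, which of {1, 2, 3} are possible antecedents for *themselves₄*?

{2}

*themselves* is an anaphor, so Principle A applies: it must be bound in its binding domain.
Binding domain of *themselves₄*: the embedded TP, whose subject is the witnesses₂.
*the musicians₁* c-commands the anaphor but is outside its binding domain → cannot satisfy Principle A.
*the witnesses₂* c-commands the anaphor within its binding domain → licit binder.
*the editors₃* does not c-command the anaphor → cannot bind it.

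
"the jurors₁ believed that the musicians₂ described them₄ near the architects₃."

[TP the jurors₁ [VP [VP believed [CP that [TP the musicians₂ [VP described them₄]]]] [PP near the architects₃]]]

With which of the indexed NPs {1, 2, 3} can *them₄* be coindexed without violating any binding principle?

*them* is a pronoun, so Principle B applies: it must be free in its binding domain.
Binding domain of *them₄*: the embedded TP, whose subject is the musicians₂.
*the jurors₁* c-commands the pronoun but from outside its binding domain, and is not c-commanded by it → coindexation permitted.
*the musicians₂* c-commands the pronoun within its binding domain → coindexation would violate Principle B.
*the architects₃* and the pronoun do not c-command one another → neither Principle B nor Principle C is at stake; coindexation permitted.

{1, 3}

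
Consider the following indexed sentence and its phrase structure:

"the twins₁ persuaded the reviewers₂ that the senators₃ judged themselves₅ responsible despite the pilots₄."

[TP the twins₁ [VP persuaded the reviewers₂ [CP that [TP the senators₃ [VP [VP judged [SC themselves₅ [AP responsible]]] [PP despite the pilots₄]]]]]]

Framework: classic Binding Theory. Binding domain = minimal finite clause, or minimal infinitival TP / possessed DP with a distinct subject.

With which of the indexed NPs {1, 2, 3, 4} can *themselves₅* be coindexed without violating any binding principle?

{3}

*themselves* is an anaphor, so Principle A applies: it must be bound in its binding domain.
Binding domain of *themselves₅*: the embedded TP, whose subject is the senators₃.
*the twins₁* c-commands the anaphor but is outside its binding domain → cannot satisfy Principle A.
*the reviewers₂* c-commands the anaphor but is outside its binding domain → cannot satisfy Principle A.
*the senators₃* c-commands the anaphor within its binding domain → licit binder.
*the pilots₄* does not c-command the anaphor → cannot bind it.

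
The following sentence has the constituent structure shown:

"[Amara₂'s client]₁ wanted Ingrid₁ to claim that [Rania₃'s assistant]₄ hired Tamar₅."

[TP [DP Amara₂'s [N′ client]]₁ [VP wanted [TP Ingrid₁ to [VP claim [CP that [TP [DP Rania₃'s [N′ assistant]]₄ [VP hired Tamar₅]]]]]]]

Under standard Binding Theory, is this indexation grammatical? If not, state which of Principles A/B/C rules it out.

Principle C

The two coindexed NPs are *[Amara₂'s client]₁* and *Ingrid₁*.
*Ingrid₁* is an R-expression. Principle C requires it to be free everywhere.
*[Amara₂'s client]₁* c-commands it and carries the same index.
The R-expression is bound → Principle C violation.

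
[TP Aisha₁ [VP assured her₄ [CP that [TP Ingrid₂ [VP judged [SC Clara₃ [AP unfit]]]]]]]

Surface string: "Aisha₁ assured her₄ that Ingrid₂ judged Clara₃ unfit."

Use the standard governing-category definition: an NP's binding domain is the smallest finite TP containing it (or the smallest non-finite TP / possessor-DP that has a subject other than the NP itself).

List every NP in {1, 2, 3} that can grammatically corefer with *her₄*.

*her* is a pronoun, so Principle B applies: it must be free in its binding domain.
Binding domain of *her₄*: the matrix TP, whose subject is Aisha₁.
*Aisha₁* c-commands the pronoun within its binding domain → coindexation would violate Principle B.
*Ingrid₂*: the pronoun c-commands this R-expression → coindexation would violate Principle C on *Ingrid₂*.
*Clara₃*: the pronoun c-commands this R-expression → coindexation would violate Principle C on *Clara₃*.

none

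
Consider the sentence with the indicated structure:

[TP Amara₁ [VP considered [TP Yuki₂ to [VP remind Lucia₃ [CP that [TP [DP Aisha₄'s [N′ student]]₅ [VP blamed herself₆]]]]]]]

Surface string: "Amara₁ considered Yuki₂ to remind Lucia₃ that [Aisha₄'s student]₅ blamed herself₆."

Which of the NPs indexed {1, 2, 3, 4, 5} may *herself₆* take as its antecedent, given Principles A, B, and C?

*herself* is an anaphor, so Principle A applies: it must be bound in its binding domain.
Binding domain of *herself₆*: the embedded TP, whose subject is [Aisha₄'s student]₅.
*Amara₁* c-commands the anaphor but is outside its binding domain → cannot satisfy Principle A.
*Yuki₂* c-commands the anaphor but is outside its binding domain → cannot satisfy Principle A.
*Lucia₃* c-commands the anaphor but is outside its binding domain → cannot satisfy Principle A.
*Aisha₄* does not c-command the anaphor → cannot bind it.
*[Aisha₄'s student]₅* c-commands the anaphor within its binding domain → licit binder.

{5}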